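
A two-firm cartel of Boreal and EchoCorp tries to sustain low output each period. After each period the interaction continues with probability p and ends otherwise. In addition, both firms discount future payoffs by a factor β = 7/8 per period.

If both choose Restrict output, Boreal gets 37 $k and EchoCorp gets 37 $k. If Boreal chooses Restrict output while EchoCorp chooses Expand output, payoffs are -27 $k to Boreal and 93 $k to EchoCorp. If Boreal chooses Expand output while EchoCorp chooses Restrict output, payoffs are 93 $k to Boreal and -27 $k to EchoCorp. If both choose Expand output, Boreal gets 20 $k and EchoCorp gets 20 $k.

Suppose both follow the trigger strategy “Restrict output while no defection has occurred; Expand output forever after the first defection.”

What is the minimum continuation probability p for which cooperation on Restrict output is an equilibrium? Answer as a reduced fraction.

With continuation probability p and discount β, the effective per-period discount factor is βp.
Grim-trigger IC: βp ≥ (93−37)/(93−20) = 56/73.
So p ≥ (56/73)/(7/8) = 64/73.

64/73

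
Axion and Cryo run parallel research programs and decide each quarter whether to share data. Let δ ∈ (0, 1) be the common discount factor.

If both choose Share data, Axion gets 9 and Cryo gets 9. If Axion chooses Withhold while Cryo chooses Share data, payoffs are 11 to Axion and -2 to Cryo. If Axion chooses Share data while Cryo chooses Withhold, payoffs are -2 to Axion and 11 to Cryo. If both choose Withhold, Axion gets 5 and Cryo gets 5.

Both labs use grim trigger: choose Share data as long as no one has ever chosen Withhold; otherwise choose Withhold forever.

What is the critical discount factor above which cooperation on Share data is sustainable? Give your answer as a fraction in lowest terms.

1/3

One-period gain from deviating is 11 − 9 = 2. The loss is 9 − 5 = 4 in every subsequent period, with present value 4·δ/(1−δ).
Deviation is unprofitable when 4·δ/(1−δ) ≥ 2, i.e. δ/(1−δ) ≥ 1/2.
Equivalently δ ≥ 2/(2+4) = 1/3.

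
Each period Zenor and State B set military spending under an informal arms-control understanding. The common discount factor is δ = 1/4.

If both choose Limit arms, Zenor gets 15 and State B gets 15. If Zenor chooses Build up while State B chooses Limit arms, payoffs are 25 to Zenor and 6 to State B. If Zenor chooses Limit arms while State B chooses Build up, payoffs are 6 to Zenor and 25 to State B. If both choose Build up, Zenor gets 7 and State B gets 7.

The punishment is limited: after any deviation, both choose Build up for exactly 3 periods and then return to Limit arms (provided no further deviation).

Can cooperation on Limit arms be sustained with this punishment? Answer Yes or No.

Comparing payoff streams over the 4 periods until play realigns: cooperate → 15(1+δ+…+δ^3); deviate → 25 + 7(δ+…+δ^3).
Cooperation is sustained iff (15−7)(δ+…+δ^3) ≥ 25−15.
δ+…+δ^3 = 1/4·(1−(1/4)^3)/(1−1/4) = 0.3281, and (25−15)/(15−7) = 1.2500.
0.3281 < 1.2500, so cooperation is not sustainable.

No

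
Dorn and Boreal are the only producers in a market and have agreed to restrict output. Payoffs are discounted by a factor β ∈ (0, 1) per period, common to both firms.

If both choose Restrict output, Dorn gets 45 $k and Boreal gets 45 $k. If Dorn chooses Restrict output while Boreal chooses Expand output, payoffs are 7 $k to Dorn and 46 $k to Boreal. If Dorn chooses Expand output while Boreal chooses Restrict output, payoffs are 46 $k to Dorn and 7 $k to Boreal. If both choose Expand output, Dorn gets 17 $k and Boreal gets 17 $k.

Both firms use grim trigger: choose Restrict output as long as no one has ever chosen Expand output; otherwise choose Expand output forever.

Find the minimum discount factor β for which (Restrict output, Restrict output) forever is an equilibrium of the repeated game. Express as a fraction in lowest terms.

Cooperation forever yields 45 each period: 45/(1−β).
Deviating yields 46 once, then 17 forever: 46 + 17β/(1−β).
No profitable deviation requires 45/(1−β) ≥ 46 + 17β/(1−β).
Multiplying by (1−β): 45 ≥ 46(1−β) + 17β = 46 − 29β.
So 29β ≥ 1, i.e. β ≥ 1/29.

1/29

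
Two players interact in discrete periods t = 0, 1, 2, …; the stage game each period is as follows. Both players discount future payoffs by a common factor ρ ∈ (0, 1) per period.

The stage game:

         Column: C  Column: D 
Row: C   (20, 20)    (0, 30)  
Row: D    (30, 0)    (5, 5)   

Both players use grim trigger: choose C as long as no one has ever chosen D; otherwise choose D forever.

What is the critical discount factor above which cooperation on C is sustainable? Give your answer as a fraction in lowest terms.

Under grim trigger the critical discount factor is (T−C)/(T−P) with T = 30, C = 20, P = 5.
ρ* = (30−20)/(30−5) = 10/25 = 2/5.

2/5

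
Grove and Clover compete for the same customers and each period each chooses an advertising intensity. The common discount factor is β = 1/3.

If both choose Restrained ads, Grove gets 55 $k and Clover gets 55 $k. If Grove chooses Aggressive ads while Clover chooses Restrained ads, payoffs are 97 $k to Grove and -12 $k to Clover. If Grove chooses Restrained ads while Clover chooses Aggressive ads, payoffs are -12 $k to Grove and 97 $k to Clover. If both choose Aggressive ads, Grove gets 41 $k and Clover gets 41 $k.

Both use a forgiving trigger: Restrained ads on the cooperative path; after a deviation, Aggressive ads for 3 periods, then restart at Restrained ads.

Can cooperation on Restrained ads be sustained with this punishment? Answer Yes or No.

IC: β+…+β^3 ≥ (97−55)/(55−41) = 3.
At β = 1/3: partial sum = 0.4815 < 3.0000. Cooperation not sustainable.

No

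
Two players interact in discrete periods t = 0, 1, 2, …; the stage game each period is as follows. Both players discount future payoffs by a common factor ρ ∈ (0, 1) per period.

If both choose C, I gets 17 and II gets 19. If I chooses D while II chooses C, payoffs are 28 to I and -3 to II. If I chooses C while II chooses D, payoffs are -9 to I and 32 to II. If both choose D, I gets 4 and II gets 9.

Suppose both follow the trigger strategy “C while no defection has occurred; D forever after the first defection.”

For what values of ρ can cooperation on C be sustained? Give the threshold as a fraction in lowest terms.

13/23

I's threshold: (28−17)/(28−4) = 11/24.
II's threshold: (32−19)/(32−9) = 13/23.
11/24 < 13/23, so II binds and ρ* = 13/23.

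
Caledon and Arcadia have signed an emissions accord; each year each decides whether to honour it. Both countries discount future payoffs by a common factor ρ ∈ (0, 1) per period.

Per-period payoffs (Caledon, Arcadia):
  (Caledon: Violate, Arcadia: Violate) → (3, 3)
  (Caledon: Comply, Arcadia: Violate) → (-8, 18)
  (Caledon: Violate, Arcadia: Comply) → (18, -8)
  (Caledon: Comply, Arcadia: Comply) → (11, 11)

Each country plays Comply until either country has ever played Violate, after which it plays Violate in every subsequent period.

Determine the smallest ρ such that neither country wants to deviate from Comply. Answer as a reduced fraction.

7/15

Under grim trigger the critical discount factor is (T−C)/(T−P) with T = 18, C = 11, P = 3.
ρ* = (18−11)/(18−3) = 7/15.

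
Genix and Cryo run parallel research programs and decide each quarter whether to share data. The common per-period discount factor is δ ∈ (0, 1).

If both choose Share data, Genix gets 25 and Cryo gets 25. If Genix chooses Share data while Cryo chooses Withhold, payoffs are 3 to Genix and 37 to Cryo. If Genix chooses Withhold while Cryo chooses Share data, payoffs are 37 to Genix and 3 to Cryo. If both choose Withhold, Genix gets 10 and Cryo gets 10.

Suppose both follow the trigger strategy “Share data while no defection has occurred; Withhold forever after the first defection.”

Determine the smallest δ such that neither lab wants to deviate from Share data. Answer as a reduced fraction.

4/9

Cooperation forever yields 25 each period: 25/(1−δ).
Deviating yields 37 once, then 10 forever: 37 + 10δ/(1−δ).
No profitable deviation requires 25/(1−δ) ≥ 37 + 10δ/(1−δ).
Multiplying by (1−δ): 25 ≥ 37(1−δ) + 10δ = 37 − 27δ.
So 27δ ≥ 12, i.e. δ ≥ 12/27 = 4/9.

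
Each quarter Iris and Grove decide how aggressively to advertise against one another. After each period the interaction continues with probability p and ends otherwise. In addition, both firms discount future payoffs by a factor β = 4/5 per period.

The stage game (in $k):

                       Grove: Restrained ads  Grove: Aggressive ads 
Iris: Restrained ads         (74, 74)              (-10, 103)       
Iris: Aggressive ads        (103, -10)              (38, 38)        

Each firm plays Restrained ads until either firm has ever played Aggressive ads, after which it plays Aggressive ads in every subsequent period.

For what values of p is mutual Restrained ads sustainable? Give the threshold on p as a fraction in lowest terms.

29/52

With continuation probability p and discount β, the effective per-period discount factor is βp.
Grim-trigger IC: βp ≥ (103−74)/(103−38) = 29/65.
So p ≥ (29/65)/(4/5) = 29/52.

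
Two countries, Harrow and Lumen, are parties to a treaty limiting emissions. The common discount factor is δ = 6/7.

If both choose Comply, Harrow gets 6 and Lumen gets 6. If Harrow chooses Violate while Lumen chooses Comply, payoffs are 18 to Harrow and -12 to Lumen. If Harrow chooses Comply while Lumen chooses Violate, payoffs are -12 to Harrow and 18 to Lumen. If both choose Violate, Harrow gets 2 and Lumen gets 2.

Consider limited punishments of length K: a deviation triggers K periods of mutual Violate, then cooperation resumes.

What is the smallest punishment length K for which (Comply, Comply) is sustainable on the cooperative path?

5

IC: δ(1−δ^K)/(1−δ) ≥ (18−6)/(6−2) = 3.
With δ = 6/7: need 1 − δ^K ≥ 3·(1−6/7)/(6/7), i.e. δ^K ≤ 0.5000.
Since (6/7)^4 = 0.5398 and (6/7)^5 = 0.4627, the smallest such K is 5.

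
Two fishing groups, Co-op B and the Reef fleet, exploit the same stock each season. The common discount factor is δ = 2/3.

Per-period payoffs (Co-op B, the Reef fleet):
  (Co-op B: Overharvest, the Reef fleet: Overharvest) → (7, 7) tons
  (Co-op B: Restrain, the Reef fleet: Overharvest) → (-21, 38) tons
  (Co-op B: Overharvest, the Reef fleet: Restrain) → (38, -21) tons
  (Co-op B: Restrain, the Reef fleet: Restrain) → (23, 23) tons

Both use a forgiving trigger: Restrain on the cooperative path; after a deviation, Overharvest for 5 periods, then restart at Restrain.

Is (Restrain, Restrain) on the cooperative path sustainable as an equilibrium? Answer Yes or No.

Yes

Comparing payoff streams over the 6 periods until play realigns: cooperate → 23(1+δ+…+δ^5); deviate → 38 + 7(δ+…+δ^5).
Cooperation is sustained iff (23−7)(δ+…+δ^5) ≥ 38−23.
δ+…+δ^5 = 2/3·(1−(2/3)^5)/(1−2/3) = 1.7366, and (38−23)/(23−7) = 0.9375.
1.7366 ≥ 0.9375, so cooperation is sustainable.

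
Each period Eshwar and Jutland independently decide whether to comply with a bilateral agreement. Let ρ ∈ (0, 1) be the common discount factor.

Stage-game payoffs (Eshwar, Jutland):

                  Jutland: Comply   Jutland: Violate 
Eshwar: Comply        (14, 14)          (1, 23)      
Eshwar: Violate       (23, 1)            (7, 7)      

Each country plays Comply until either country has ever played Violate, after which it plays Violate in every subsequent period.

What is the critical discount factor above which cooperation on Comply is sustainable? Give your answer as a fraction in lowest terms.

Cooperation forever yields 14 each period: 14/(1−ρ).
Deviating yields 23 once, then 7 forever: 23 + 7ρ/(1−ρ).
No profitable deviation requires 14/(1−ρ) ≥ 23 + 7ρ/(1−ρ).
Multiplying by (1−ρ): 14 ≥ 23(1−ρ) + 7ρ = 23 − 16ρ.
So 16ρ ≥ 9, i.e. ρ ≥ 9/16.

9/16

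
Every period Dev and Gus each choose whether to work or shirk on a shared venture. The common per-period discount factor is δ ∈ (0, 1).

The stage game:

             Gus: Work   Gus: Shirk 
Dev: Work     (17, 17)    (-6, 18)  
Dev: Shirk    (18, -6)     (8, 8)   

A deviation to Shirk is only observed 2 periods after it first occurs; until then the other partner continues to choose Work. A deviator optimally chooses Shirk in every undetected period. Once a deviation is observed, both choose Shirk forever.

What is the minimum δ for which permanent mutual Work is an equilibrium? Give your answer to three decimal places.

The best deviation is to choose Shirk for all 2 undetected periods, earning 18 each, then 8 forever once detected.
Deviation value: 18(1−δ^2)/(1−δ) + 8δ^2/(1−δ); cooperation value: 17/(1−δ).
IC: 17 ≥ 18(1−δ^2) + 8δ^2 = 18 − 10δ^2.
So δ^2 ≥ 1/10, giving δ ≥ (1/10)^(1/2) ≈ 0.316.

0.316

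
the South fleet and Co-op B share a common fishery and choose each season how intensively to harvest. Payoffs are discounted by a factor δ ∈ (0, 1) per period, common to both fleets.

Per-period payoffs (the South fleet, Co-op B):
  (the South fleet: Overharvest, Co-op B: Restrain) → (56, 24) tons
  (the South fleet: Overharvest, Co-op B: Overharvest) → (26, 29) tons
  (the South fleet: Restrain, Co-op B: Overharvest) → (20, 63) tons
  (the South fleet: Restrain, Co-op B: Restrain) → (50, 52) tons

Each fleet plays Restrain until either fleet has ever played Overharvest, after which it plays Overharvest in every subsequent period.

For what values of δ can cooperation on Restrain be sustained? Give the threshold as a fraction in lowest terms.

For the South fleet: deviation gain 56−50 = 6, per-period punishment loss 50−26 = 24. IC gives δ ≥ 6/30 = 1/5.
For Co-op B: gain 11, loss 23 per period, so δ ≥ 11/34.
The tighter constraint is Co-op B's, so cooperation needs δ ≥ 11/34.

11/34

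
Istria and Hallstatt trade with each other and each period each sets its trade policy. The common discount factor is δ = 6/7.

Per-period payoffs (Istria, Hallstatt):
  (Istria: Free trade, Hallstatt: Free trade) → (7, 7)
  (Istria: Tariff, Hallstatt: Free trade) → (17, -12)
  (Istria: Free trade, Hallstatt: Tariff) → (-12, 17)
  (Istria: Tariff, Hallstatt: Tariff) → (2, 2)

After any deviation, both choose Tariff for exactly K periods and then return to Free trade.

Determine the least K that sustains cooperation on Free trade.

3

No profitable deviation requires (7−2)(δ+…+δ^K) ≥ 17−7, i.e. δ+…+δ^K ≥ 2 ≈ 2.0000.
With δ = 6/7, the partial sums are K=1: 0.8571, K=2: 1.5918, K=3: 2.2216.
K = 3 is the first length at which the sum reaches 2.0000.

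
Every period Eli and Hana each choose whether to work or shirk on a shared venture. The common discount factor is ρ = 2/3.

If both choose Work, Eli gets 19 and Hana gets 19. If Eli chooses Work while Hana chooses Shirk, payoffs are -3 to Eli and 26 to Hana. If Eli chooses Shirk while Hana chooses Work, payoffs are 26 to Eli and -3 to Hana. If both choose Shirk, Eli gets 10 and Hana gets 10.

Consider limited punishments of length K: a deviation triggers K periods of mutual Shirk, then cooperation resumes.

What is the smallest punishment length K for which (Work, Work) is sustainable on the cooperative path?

2

Need Σ_{k=1}^{K} ρ^k ≥ (26−19)/(19−10) = 0.7778 at ρ = 2/3.
At K = 1 the sum is 0.6667 < 0.7778; at K = 2 it is 1.1111 ≥ 0.7778.
So the minimum punishment length is K = 2.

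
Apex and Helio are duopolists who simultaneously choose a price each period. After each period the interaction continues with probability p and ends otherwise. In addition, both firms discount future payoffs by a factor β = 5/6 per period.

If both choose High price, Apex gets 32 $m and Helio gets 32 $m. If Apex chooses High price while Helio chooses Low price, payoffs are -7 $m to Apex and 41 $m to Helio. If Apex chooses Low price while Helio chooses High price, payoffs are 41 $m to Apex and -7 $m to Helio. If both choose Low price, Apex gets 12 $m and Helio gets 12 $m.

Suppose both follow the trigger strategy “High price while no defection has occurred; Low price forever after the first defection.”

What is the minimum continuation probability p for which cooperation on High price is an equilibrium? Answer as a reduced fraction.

With continuation probability p and discount β, the effective per-period discount factor is βp.
Grim-trigger IC: βp ≥ (41−32)/(41−12) = 9/29.
So p ≥ (9/29)/(5/6) = 54/145.

54/145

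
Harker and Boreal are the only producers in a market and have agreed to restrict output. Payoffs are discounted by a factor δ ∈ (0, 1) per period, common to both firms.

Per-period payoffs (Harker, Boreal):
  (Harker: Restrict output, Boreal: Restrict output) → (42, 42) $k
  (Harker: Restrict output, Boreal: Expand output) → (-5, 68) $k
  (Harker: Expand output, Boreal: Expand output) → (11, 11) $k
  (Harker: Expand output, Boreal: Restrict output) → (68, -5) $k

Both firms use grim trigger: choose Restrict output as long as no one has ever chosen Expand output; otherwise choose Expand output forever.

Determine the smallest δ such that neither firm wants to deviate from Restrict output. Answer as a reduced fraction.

26/57

42/(1−δ) ≥ 68 + 11δ/(1−δ)
42 ≥ 68 − 57δ
δ ≥ 26/57.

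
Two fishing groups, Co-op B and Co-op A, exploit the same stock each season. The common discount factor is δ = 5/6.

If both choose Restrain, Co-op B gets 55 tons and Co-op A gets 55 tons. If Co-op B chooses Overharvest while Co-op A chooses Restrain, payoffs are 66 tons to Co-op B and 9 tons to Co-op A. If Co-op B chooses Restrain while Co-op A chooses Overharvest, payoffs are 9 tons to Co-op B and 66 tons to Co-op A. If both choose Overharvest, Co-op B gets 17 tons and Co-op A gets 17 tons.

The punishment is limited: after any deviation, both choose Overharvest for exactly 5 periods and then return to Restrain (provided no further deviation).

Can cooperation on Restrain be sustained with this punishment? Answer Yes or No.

Yes

A one-shot deviation gives 66 now, then 17 for 5 periods, then back to 55.
Gain from deviating: (66−55) today; loss: (55−17) in each of the next 5 periods.
No-deviation condition: (55−17)(δ+…+δ^5) ≥ 66−55, i.e. δ+…+δ^5 ≥ 11/38.
At δ = 5/6: δ+…+δ^5 = 2.9906 ≥ 0.2895.
So cooperation is sustainable.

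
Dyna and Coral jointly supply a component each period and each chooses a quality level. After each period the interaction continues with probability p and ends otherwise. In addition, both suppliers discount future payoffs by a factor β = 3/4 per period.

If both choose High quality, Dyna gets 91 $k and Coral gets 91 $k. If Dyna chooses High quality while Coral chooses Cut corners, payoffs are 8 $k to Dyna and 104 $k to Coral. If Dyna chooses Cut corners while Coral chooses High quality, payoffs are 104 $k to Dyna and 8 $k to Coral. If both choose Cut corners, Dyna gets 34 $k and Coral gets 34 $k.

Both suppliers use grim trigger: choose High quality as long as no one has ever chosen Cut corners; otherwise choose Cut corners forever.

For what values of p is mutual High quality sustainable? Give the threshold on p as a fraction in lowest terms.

With continuation probability p and discount β, the effective per-period discount factor is βp.
Grim-trigger IC: βp ≥ (104−91)/(104−34) = 13/70.
So p ≥ (13/70)/(3/4) = 26/105.

26/105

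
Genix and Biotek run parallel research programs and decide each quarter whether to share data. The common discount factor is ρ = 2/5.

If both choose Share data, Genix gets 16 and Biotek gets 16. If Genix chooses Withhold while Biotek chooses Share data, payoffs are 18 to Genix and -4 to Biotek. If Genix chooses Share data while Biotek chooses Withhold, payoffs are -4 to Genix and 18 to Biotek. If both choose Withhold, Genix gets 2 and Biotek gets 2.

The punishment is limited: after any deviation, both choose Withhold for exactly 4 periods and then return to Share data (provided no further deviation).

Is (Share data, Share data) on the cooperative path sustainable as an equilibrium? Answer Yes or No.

IC: ρ+…+ρ^4 ≥ (18−16)/(16−2) = 1/7.
At ρ = 2/5: partial sum = 0.6496 ≥ 0.1429. Cooperation sustainable.

Yes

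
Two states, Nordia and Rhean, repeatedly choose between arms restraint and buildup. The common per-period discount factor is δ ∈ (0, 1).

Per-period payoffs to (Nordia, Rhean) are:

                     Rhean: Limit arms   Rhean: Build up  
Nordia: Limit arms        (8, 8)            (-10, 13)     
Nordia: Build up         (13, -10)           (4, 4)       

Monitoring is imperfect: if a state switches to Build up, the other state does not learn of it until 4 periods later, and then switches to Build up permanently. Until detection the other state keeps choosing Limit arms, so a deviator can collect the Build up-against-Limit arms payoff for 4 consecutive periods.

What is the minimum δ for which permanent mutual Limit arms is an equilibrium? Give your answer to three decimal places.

0.863

A deviator earns 13 for 4 periods, then 4 forever; cooperating earns 8 forever. Multiplying the IC by (1−δ):
8 ≥ 13(1−δ^4) + 4δ^4, so 9·δ^4 ≥ 5 and δ^4 ≥ 5/9.
δ ≥ (5/9)^(1/4) ≈ 0.863.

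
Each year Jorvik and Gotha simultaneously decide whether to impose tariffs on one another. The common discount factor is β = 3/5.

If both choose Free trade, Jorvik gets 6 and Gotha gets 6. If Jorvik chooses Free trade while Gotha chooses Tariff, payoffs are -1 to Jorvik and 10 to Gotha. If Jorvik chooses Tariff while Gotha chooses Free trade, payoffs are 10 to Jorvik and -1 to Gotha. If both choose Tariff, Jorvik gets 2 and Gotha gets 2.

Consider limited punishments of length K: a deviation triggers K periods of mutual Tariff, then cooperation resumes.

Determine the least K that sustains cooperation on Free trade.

IC: β(1−β^K)/(1−β) ≥ (10−6)/(6−2) = 1.
With β = 3/5: need 1 − β^K ≥ 1·(1−3/5)/(3/5), i.e. β^K ≤ 0.3333.
Since (3/5)^2 = 0.3600 and (3/5)^3 = 0.2160, the smallest such K is 3.

3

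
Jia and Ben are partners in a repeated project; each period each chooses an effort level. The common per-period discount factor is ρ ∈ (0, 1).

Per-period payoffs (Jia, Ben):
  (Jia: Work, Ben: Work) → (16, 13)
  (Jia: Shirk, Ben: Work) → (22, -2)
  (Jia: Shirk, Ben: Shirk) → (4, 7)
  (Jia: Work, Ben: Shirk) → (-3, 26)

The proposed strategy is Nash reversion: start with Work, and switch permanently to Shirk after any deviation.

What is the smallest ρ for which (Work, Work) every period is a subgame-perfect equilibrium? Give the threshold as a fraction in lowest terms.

13/19

For Jia: deviation gain 22−16 = 6, per-period punishment loss 16−4 = 12. IC gives ρ ≥ 6/18 = 1/3.
For Ben: gain 13, loss 6 per period, so ρ ≥ 13/19.
The tighter constraint is Ben's, so cooperation needs ρ ≥ 13/19.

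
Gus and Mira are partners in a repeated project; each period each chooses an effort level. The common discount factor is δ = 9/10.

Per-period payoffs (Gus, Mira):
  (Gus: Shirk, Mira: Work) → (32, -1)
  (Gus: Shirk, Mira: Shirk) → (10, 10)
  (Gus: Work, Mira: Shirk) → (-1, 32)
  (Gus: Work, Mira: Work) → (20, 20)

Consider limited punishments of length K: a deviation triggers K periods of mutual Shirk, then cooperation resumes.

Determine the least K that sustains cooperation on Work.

No profitable deviation requires (20−10)(δ+…+δ^K) ≥ 32−20, i.e. δ+…+δ^K ≥ 6/5 ≈ 1.2000.
With δ = 9/10, the partial sums are K=1: 0.9000, K=2: 1.7100.
K = 2 is the first length at which the sum reaches 1.2000.

2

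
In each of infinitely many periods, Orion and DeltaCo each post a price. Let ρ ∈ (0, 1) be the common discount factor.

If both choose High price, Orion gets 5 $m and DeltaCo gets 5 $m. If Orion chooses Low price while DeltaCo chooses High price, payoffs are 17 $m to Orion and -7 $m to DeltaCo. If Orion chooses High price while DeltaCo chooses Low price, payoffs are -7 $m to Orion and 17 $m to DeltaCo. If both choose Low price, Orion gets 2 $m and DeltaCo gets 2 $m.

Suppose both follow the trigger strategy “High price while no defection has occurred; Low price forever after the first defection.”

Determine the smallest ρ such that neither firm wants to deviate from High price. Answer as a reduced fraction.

4/5

5/(1−ρ) ≥ 17 + 2ρ/(1−ρ)
5 ≥ 17 − 15ρ
ρ ≥ 12/15 = 4/5.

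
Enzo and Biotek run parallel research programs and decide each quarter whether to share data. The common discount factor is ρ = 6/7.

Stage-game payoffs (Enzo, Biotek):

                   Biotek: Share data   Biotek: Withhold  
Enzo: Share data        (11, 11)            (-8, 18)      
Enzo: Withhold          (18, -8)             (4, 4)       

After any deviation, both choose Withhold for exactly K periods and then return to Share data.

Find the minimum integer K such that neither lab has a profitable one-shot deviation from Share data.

IC: ρ(1−ρ^K)/(1−ρ) ≥ (18−11)/(11−4) = 1.
With ρ = 6/7: need 1 − ρ^K ≥ 1·(1−6/7)/(6/7), i.e. ρ^K ≤ 0.8333.
Since (6/7)^1 = 0.8571 and (6/7)^2 = 0.7347, the smallest such K is 2.

2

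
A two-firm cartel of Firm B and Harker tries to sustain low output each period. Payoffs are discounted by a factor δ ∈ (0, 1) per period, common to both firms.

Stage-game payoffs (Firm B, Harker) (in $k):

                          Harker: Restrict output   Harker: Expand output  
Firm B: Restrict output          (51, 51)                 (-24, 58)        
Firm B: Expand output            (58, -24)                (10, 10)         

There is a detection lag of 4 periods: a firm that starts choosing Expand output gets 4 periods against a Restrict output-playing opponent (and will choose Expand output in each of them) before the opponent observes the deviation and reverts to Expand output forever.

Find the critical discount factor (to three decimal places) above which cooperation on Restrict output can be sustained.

0.618

A deviator earns 58 for 4 periods, then 10 forever; cooperating earns 51 forever. Multiplying the IC by (1−δ):
51 ≥ 58(1−δ^4) + 10δ^4, so 48·δ^4 ≥ 7 and δ^4 ≥ 7/48.
δ ≥ (7/48)^(1/4) ≈ 0.618.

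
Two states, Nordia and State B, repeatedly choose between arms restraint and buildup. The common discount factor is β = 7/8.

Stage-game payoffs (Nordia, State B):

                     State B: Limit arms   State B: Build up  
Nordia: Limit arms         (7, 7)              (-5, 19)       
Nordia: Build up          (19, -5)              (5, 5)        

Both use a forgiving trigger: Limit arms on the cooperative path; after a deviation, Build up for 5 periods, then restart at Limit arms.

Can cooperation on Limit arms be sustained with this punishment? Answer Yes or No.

No

A one-shot deviation gives 19 now, then 5 for 5 periods, then back to 7.
Gain from deviating: (19−7) today; loss: (7−5) in each of the next 5 periods.
No-deviation condition: (7−5)(β+…+β^5) ≥ 19−7, i.e. β+…+β^5 ≥ 6.
At β = 7/8: β+…+β^5 = 3.4096 < 6.0000.
So cooperation is not sustainable.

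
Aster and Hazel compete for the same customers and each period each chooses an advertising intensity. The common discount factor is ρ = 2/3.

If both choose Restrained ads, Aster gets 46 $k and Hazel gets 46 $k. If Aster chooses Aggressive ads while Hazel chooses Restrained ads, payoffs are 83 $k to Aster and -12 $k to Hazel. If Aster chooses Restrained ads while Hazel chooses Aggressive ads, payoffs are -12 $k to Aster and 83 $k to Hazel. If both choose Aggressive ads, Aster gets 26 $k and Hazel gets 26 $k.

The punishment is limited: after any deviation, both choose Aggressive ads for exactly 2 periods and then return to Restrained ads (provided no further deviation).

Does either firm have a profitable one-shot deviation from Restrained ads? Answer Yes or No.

Yes

A one-shot deviation gives 83 now, then 26 for 2 periods, then back to 46.
Gain from deviating: (83−46) today; loss: (46−26) in each of the next 2 periods.
No-deviation condition: (46−26)(ρ+…+ρ^2) ≥ 83−46, i.e. ρ+…+ρ^2 ≥ 37/20.
At ρ = 2/3: ρ+…+ρ^2 = 1.1111 < 1.8500.
So cooperation is not sustainable.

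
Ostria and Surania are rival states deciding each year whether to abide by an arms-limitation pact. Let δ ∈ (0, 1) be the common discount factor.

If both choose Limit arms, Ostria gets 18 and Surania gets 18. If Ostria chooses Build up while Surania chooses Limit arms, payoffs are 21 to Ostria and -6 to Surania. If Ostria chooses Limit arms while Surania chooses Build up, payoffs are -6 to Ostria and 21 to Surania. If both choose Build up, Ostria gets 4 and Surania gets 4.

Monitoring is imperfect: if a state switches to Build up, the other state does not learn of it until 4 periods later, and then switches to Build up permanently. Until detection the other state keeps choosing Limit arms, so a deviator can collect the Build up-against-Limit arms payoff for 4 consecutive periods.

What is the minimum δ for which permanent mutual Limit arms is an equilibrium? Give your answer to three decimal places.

0.648

A deviator earns 21 for 4 periods, then 4 forever; cooperating earns 18 forever. Multiplying the IC by (1−δ):
18 ≥ 21(1−δ^4) + 4δ^4, so 17·δ^4 ≥ 3 and δ^4 ≥ 3/17.
δ ≥ (3/17)^(1/4) ≈ 0.648.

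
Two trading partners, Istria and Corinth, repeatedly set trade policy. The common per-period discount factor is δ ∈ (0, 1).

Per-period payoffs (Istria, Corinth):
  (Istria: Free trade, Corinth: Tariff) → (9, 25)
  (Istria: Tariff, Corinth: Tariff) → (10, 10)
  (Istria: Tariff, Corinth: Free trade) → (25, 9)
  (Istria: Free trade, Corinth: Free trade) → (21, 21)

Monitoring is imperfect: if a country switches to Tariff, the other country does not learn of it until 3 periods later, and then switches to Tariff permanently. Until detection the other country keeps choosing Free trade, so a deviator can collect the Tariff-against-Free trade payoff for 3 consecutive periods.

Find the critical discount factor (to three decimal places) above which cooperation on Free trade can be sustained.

Deviating for the 3 undetected periods gains 25−21 = 4 per period over cooperation, then loses 21−10 = 11 per period forever once punishment starts.
Gain: 4(1 + δ + … + δ^2); loss: 11·δ^3/(1−δ).
No profitable deviation ⇔ 4(1−δ^3) ≤ 11·δ^3, i.e. δ^3 ≥ 4/(4+11) = 4/15.
Hence δ ≥ (4/15)^(1/3) ≈ 0.644.

0.644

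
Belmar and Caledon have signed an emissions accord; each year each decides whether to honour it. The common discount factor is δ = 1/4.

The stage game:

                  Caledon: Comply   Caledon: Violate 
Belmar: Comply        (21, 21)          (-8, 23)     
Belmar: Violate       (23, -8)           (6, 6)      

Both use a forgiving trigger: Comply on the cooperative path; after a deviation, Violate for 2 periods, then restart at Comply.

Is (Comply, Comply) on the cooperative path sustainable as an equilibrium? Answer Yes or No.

IC: δ+…+δ^2 ≥ (23−21)/(21−6) = 2/15.
At δ = 1/4: partial sum = 0.3125 ≥ 0.1333. Cooperation sustainable.

Yes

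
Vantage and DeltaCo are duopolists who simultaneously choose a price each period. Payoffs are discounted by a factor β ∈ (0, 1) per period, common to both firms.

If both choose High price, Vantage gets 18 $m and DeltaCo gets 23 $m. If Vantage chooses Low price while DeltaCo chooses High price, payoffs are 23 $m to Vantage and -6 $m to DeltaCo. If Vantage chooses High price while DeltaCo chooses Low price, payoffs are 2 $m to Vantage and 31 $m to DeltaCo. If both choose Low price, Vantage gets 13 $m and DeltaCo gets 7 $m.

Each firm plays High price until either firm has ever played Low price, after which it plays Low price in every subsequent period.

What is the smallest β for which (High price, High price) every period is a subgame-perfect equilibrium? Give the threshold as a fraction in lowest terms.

Vantage: cooperation gives 18 each period; deviation gives 23 once then 13 forever.
  18/(1−β) ≥ 23 + 13β/(1−β) ⇒ β ≥ 5/10 = 1/2.
DeltaCo: cooperation gives 23 each period; deviation gives 31 once then 7 forever.
  β ≥ 8/24 = 1/3.
Both must hold, so the binding constraint is Vantage's: β ≥ 1/2.

1/2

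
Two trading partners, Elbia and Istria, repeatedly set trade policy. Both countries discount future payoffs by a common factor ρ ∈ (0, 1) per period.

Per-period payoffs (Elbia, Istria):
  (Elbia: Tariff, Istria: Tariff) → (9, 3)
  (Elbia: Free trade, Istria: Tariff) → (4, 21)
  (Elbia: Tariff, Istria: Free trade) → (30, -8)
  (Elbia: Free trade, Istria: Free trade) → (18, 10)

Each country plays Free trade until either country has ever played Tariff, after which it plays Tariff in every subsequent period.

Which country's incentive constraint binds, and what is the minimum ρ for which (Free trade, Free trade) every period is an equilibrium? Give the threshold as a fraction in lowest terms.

Istria; ρ ≥ 11/18

Elbia's threshold: (30−18)/(30−9) = 4/7.
Istria's threshold: (21−10)/(21−3) = 11/18.
4/7 < 11/18, so Istria binds and ρ* = 11/18.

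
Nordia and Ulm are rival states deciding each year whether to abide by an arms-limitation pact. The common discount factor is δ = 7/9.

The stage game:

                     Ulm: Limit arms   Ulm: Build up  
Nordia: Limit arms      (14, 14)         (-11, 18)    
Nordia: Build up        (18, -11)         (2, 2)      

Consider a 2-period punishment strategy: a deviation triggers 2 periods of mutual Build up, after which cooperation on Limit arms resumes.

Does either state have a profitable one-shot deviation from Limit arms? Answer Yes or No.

Comparing payoff streams over the 3 periods until play realigns: cooperate → 14(1+δ+…+δ^2); deviate → 18 + 2(δ+…+δ^2).
Cooperation is sustained iff (14−2)(δ+…+δ^2) ≥ 18−14.
δ+…+δ^2 = 7/9·(1−(7/9)^2)/(1−7/9) = 1.3827, and (18−14)/(14−2) = 0.3333.
1.3827 ≥ 0.3333, so cooperation is sustainable.

No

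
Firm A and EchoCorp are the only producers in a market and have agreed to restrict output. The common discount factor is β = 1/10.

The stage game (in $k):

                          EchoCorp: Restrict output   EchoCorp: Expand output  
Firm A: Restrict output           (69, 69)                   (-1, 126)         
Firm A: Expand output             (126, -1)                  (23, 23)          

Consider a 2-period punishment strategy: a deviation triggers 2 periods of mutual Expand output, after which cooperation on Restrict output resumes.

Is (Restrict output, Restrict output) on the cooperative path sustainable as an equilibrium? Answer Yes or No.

Comparing payoff streams over the 3 periods until play realigns: cooperate → 69(1+β+…+β^2); deviate → 126 + 23(β+…+β^2).
Cooperation is sustained iff (69−23)(β+…+β^2) ≥ 126−69.
β+…+β^2 = 1/10·(1−(1/10)^2)/(1−1/10) = 0.1100, and (126−69)/(69−23) = 1.2391.
0.1100 < 1.2391, so cooperation is not sustainable.

No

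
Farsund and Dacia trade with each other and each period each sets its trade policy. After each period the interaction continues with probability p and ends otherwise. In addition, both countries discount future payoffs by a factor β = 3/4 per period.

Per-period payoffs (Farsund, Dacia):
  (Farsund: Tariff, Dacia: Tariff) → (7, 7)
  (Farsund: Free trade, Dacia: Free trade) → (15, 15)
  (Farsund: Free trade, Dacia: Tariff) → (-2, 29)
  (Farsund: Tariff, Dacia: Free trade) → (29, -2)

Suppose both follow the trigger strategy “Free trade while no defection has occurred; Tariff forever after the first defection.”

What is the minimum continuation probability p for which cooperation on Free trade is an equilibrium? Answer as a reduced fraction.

Expected continuation weight on next period's payoff is β·p = 3/4·p, which plays the role of the discount factor.
Cooperation requires 3/4·p ≥ (29−15)/(29−7) = 7/11, hence p ≥ 28/33.

28/33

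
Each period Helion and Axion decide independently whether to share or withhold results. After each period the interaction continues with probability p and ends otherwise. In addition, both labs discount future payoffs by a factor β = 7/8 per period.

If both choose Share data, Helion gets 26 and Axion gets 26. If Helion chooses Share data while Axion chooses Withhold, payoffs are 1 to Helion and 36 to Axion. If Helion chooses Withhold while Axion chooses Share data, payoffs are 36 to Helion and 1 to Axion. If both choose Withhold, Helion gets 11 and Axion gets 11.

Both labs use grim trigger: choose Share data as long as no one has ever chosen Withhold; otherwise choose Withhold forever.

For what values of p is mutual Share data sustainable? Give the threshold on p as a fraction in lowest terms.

16/35

With continuation probability p and discount β, the effective per-period discount factor is βp.
Grim-trigger IC: βp ≥ (36−26)/(36−11) = 2/5.
So p ≥ (2/5)/(7/8) = 16/35.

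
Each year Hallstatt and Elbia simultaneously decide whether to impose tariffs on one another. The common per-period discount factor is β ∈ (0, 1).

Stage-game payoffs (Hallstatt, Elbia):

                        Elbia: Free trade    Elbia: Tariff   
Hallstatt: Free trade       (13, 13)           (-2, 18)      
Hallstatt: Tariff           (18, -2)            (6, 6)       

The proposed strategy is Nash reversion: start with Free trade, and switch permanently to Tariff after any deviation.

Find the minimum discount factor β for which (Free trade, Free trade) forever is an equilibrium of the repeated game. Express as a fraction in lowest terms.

5/12

Cooperation forever yields 13 each period: 13/(1−β).
Deviating yields 18 once, then 6 forever: 18 + 6β/(1−β).
No profitable deviation requires 13/(1−β) ≥ 18 + 6β/(1−β).
Multiplying by (1−β): 13 ≥ 18(1−β) + 6β = 18 − 12β.
So 12β ≥ 5, i.e. β ≥ 5/12.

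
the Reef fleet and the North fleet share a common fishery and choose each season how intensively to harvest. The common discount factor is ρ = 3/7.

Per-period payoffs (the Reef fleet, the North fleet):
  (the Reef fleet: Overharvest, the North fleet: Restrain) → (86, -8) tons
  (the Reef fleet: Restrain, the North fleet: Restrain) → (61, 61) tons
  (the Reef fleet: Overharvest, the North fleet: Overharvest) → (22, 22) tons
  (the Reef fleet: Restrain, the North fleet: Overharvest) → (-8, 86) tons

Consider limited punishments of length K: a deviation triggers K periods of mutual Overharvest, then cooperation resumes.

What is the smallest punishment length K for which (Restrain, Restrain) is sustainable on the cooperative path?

3

Need Σ_{k=1}^{K} ρ^k ≥ (86−61)/(61−22) = 0.6410 at ρ = 3/7.
At K = 2 the sum is 0.6122 < 0.6410; at K = 3 it is 0.6910 ≥ 0.6410.
So the minimum punishment length is K = 3.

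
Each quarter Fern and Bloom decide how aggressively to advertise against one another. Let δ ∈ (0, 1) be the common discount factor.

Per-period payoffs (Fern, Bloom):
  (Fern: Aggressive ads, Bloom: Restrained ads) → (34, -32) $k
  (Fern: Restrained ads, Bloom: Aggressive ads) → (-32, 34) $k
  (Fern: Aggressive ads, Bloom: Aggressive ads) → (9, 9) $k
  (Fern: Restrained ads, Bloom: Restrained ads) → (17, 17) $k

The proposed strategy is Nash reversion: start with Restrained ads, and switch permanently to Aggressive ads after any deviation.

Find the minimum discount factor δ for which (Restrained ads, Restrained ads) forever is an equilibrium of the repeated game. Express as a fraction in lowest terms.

17/(1−δ) ≥ 34 + 9δ/(1−δ)
17 ≥ 34 − 25δ
δ ≥ 17/25.

17/25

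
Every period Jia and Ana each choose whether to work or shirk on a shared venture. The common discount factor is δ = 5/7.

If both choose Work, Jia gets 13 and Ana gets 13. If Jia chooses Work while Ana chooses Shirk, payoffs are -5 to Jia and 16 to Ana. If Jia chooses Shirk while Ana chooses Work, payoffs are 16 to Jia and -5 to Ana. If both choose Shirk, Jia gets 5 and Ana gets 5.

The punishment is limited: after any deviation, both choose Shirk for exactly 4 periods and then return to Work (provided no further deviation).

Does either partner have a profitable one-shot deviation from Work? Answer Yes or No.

No

Comparing payoff streams over the 5 periods until play realigns: cooperate → 13(1+δ+…+δ^4); deviate → 16 + 5(δ+…+δ^4).
Cooperation is sustained iff (13−5)(δ+…+δ^4) ≥ 16−13.
δ+…+δ^4 = 5/7·(1−(5/7)^4)/(1−5/7) = 1.8492, and (16−13)/(13−5) = 0.3750.
1.8492 ≥ 0.3750, so cooperation is sustainable.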